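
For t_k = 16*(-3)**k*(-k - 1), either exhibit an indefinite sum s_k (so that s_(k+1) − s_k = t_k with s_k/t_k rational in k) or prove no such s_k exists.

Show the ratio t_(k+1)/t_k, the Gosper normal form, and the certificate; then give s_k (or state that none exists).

s_k = (-3)**k*(4*k + 1)

The ratio is 3*(-k - 2)/(k + 1).
Gosper form: A/B · C(k+1)/C(k) with A=-3, B=1, C=k + 1.
f must satisfy (-3)·f(k+1) − (1)·f(k) = k + 1.
Degrees (0,0,1) ⇒ d ≤ 1.
A polynomial solution: f(k) = -(4*k + 1)/16.
Then R = B(k−1)f/C = -(4*k + 1)/(16*(k + 1)), so s_k = R(k)·t_k = (-3)**k*(4*k + 1).
Verify: 16*(-3)**k*(-k - 1) matches t_k.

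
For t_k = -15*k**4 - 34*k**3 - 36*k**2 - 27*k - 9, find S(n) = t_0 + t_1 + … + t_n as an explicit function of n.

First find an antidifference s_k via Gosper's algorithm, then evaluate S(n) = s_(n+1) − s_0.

S(n) = -3*n**5 - 16*n**4 - 34*n**3 - 40*n**2 - 28*n - 9

Compute t_(k+1)/t_k: get (15*k**4 + 94*k**3 + 228*k**2 + 261*k + 121)/(15*k**4 + 34*k**3 + 36*k**2 + 27*k + 9).
So A=1 and B=1, with C=k**4 + 34*k**3/15 + 12*k**2/5 + 9*k/5 + 3/5.
Solve (1)·f(k+1) − (1)·f(k) = k**4 + 34*k**3/15 + 12*k**2/5 + 9*k/5 + 3/5.
d = 5 from the (0,0,4) case.
Solving with deg f ≤ 5: f(k) = k*(3*k**4 + k**3 + 4*k + 1)/15.
Certificate R = B(k−1)f/C = k*(3*k**4 + k**3 + 4*k + 1)/(15*k**4 + 34*k**3 + 36*k**2 + 27*k + 9) gives s_k = k*(-3*k**4 - k**3 - 4*k - 1).
s_(k+1) − s_k = -15*k**4 - 34*k**3 - 36*k**2 - 27*k - 9 = t_k.
Σ_(k=0)^n t_k = s_(n+1) − s_(0) = (-3*n**5 - 16*n**4 - 34*n**3 - 40*n**2 - 28*n - 9) − (0), i.e. -3*n**5 - 16*n**4 - 34*n**3 - 40*n**2 - 28*n - 9.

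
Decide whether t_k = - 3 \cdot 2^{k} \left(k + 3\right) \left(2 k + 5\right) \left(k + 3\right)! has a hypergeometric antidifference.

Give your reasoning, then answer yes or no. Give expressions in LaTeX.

Yes. s_k = - 3 \cdot 2^{k} \left(k + 1\right) \left(k + 3\right)!.

Step 1: r(k) = (k + 4)**2*(4*k + 14)/((k + 3)*(2*k + 5)).
Gosper form: A/B · C(k+1)/C(k) with A=2*k + 8, B=1, C=k**2 + 11*k/2 + 15/2.
f must satisfy (2*k + 8)·f(k+1) − (1)·f(k) = k**2 + 11*k/2 + 15/2.
Degrees (1,0,2) ⇒ d ≤ 1.
Solve for f: f(k) = (k + 1)/2 (degree 1 ≤ 1).
Get s_k = R·t_k = -3*2**k*(k + 1)*factorial(k + 3) with R(k) = B(k−1)f(k)/C(k) = (k + 1)/((k + 3)*(2*k + 5)).
Verify: -3*2**k*(k + 3)*(2*k + 5)*factorial(k + 3) matches t_k.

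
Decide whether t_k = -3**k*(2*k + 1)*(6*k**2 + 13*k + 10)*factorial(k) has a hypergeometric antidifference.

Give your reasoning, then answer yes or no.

Yes. s_k = -3**k*(2*k - 1)*(2*k + 1)*factorial(k).

Step 1: r(k) = 3*(12*k**4 + 80*k**3 + 201*k**2 + 220*k + 87)/(12*k**3 + 32*k**2 + 33*k + 10).
So A=3*k + 3 and B=1, with C=k**3 + 8*k**2/3 + 11*k/4 + 5/6.
f must satisfy (3*k + 3)·f(k+1) − (1)·f(k) = k**3 + 8*k**2/3 + 11*k/4 + 5/6.
Degrees (1,0,3) ⇒ d ≤ 2.
Match coefficients ⇒ f(k) = (2*k - 1)*(2*k + 1)/12.
Then R = B(k−1)f/C = (2*k - 1)/(6*k**2 + 13*k + 10), so s_k = R(k)·t_k = -3**k*(2*k - 1)*(2*k + 1)*factorial(k).
Check: Δs_k = -3**k*(2*k + 1)*(6*k**2 + 13*k + 10)*factorial(k). ✓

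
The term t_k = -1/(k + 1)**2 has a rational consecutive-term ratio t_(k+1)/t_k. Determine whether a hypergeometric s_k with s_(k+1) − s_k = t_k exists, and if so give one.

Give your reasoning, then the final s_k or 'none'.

The ratio is (k + 1)**2/(k + 2)**2.
Factor: A=k**2 + 2*k + 1; B=k**2 + 4*k + 4; C=1.
Solve (k**2 + 2*k + 1)·f(k+1) − (k**2 + 2*k + 1)·f(k) = 1.
deg f ≤ 0 (via 2,2,0).
Generic f = c0 gives residual -1; -1 = 0 cannot hold, so t_k is not Gosper-summable.

no hypergeometric antidifference exists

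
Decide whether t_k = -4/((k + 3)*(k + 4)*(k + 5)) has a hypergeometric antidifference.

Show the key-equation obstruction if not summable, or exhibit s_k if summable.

Yes. s_k = k*(-k - 7)/(6*(k + 3)*(k + 4)).

The ratio is (k + 3)/(k + 6).
Take A(k)=k + 3, B(k)=k + 6, C(k)=1.
Set up (k + 3)·f(k+1) − (k + 5)·f(k) − (1) = 0.
Degrees (1,1,0) ⇒ d ≤ 2.
Coefficient equations give f(k) = k*(k + 7)/24.
Certificate R = B(k−1)f/C = k*(k + 5)*(k + 7)/24 gives s_k = k*(-k - 7)/(6*(k + 3)*(k + 4)).
Δs = -4/(k**3 + 12*k**2 + 47*k + 60), as required.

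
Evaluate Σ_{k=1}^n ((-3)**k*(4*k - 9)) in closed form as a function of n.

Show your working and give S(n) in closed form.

S(n) = 3*(-3)**n*n - 6*(-3)**n + 6

The ratio is 3*(5 - 4*k)/(4*k - 9).
Normal form (A,B,C) = (-3, 1, k - 9/4).
Key eq: (-3)·f(k+1) = (1)·f(k) + (k - 9/4).
d = 1 from the (0,0,1) case.
Solving with deg f ≤ 1: f(k) = -(k - 3)/4.
R(k) = B(k−1)·f(k)/C(k) = -(k - 3)/(4*k - 9); s_k = R·t_k = (-3)**k*(3 - k).
Check: Δs_k = (-3)**k*(4*k - 9). ✓
s_(n+1) = (-3)**(n + 1)*(2 - n) and s_(1) = -6, so S(n) = 3*(-3)**n*n - 6*(-3)**n + 6.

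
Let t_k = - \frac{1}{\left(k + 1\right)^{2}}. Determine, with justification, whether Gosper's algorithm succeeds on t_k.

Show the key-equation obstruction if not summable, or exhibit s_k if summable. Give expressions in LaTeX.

Ratio r(k) = (k + 1)**2/(k + 2)**2.
Take A(k)=k**2 + 2*k + 1, B(k)=k**2 + 4*k + 4, C(k)=1.
Set up (k**2 + 2*k + 1)·f(k+1) − (k**2 + 2*k + 1)·f(k) − (1) = 0.
d = 0 from the (2,2,0) case.
f = c0 ⇒ A·f(k+1) − B(k−1)·f(k) − C = -1. The system {-1 = 0} is inconsistent; no antidifference.

No — key equation has no polynomial f.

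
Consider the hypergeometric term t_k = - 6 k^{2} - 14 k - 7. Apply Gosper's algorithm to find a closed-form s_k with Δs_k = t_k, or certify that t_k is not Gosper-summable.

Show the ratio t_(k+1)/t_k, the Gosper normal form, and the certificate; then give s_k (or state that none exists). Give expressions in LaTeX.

s_k = k \left(- 2 k^{2} - 4 k - 1\right)

r(k) = (6*k**2 + 26*k + 27)/(6*k**2 + 14*k + 7) after simplifying.
Factor: A=1; B=1; C=k**2 + 7*k/3 + 7/6.
f must satisfy (1)·f(k+1) − (1)·f(k) = k**2 + 7*k/3 + 7/6.
From deg A=0, deg B=0, deg C=2: d=3.
Solving with deg f ≤ 3: f(k) = k*(2*k**2 + 4*k + 1)/6.
Certificate R = B(k−1)f/C = k*(2*k**2 + 4*k + 1)/(6*k**2 + 14*k + 7) gives s_k = k*(-2*k**2 - 4*k - 1).
Check: Δs_k = -6*k**2 - 14*k - 7. ✓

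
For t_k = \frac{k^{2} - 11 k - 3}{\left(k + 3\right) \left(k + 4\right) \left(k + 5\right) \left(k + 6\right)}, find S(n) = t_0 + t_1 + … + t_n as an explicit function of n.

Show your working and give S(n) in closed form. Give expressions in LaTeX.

t_(k+1)/t_k = (k + 3)*(11*k - (k + 1)**2 + 14)/((k + 7)*(-k**2 + 11*k + 3)).
Take A(k)=k + 3, B(k)=k + 7, C(k)=k**2 - 11*k - 3.
Set up (k + 3)·f(k+1) − (k + 6)·f(k) − (k**2 - 11*k - 3) = 0.
d = 3 from the (1,1,2) case.
Solve for f: f(k) = -k*(k**2 + 42*k - 13)/30 (degree 3 ≤ 3).
Then R = B(k−1)f/C = -k*(k + 6)*(k**2 + 42*k - 13)/(30*(k**2 - 11*k - 3)), so s_k = R(k)·t_k = k*(-k**2 - 42*k + 13)/(30*(k + 3)*(k + 4)*(k + 5)).
Check: Δs_k = (k**2 - 11*k - 3)/(k**4 + 18*k**3 + 119*k**2 + 342*k + 360). ✓
Telescope: S(n) = s_(n+1) − s_(0) = (-n**3 - 45*n**2 - 74*n - 30)/(30*(n**3 + 15*n**2 + 74*n + 120)) − (0) = (-n**3 - 45*n**2 - 74*n - 30)/(30*(n**3 + 15*n**2 + 74*n + 120)).

S(n) = \frac{- n^{3} - 45 n^{2} - 74 n - 30}{30 \left(n^{3} + 15 n^{2} + 74 n + 120\right)}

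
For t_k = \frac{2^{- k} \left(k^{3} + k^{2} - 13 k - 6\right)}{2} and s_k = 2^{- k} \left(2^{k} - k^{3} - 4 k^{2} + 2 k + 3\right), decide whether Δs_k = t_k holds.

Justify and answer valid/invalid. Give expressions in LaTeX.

s_(k+1) = (2*2**k - k**3 - 7*k**2 - 9*k)/(2*2**k)
s_(k+1) − s_k = (k**3 + k**2 - 13*k - 6)/(2*2**k)
(s_(k+1) − s_k) − t_k = 0

Valid: the claim telescopes to t_k.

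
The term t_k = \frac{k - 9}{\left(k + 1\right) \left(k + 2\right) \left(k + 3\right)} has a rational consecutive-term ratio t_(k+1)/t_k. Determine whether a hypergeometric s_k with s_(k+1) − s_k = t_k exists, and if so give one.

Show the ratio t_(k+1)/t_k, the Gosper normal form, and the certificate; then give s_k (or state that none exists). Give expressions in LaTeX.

t_(k+1)/t_k = (k - 8)*(k + 1)/((k - 9)*(k + 4)).
A = k + 1, B = k + 4, C = k - 9.
Solve (k + 1)·f(k+1) − (k + 3)·f(k) = k - 9.
Bound: deg f ≤ 2.
Solve for f: f(k) = -k*(2*k + 7) (degree 2 ≤ 2).
Certificate R = B(k−1)f/C = -k*(k + 3)*(2*k + 7)/(k - 9) gives s_k = k*(-2*k - 7)/((k + 1)*(k + 2)).
Δs = (k - 9)/(k**3 + 6*k**2 + 11*k + 6), as required.

s_k = \frac{k \left(- 2 k - 7\right)}{\left(k + 1\right) \left(k + 2\right)}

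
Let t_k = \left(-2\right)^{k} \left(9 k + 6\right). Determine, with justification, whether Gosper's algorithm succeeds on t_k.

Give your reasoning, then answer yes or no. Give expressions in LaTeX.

Yes. s_k = - 3 \left(-2\right)^{k} k.

r(k) = 2*(-3*k - 5)/(3*k + 2) after simplifying.
A = -2, B = 1, C = k + 2/3.
f must satisfy (-2)·f(k+1) − (1)·f(k) = k + 2/3.
From deg A=0, deg B=0, deg C=1: d=1.
Coefficient equations give f(k) = -k/3.
R(k) = B(k−1)·f(k)/C(k) = -k/(3*k + 2); s_k = R·t_k = -3*(-2)**k*k.
Verify: (-2)**k*(9*k + 6) matches t_k.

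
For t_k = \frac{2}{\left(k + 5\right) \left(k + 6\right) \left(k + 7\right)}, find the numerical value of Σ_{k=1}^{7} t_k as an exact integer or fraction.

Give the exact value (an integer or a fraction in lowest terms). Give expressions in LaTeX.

Σ = 5/273

t_(k+1)/t_k = (k + 5)/(k + 8).
A = k + 5, B = k + 8, C = 1.
Solve (k + 5)·f(k+1) − (k + 7)·f(k) = 1.
d = 2 from the (1,1,0) case.
Match coefficients ⇒ f(k) = k*(k + 11)/60.
R(k) = B(k−1)·f(k)/C(k) = k*(k + 7)*(k + 11)/60; s_k = R·t_k = k*(k + 11)/(30*(k + 5)*(k + 6)).
Δs = 2/(k**3 + 18*k**2 + 107*k + 210), as required.
Sum = s_(8) − s_(1); s_(8) = 38/1365, s_(1) = 1/105 ⇒ 5/273.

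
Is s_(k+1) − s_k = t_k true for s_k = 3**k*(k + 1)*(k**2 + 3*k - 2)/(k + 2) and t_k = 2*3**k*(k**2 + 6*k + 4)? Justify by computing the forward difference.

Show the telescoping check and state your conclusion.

Invalid: residual 3**k*(-2*k**3 - 15*k**2 - 29*k - 18)/(k**2 + 5*k + 6) ≠ 0.

s_(k+1) = 3**(k + 1)*(k + 2)*(3*k + (k + 1)**2 + 1)/(k + 3)
s_(k+1) − s_k = 3**k*(2*k**4 + 20*k**3 + 65*k**2 + 83*k + 30)/(k**2 + 5*k + 6)
(s_(k+1) − s_k) − t_k = 3**k*(-2*k**3 - 15*k**2 - 29*k - 18)/(k**2 + 5*k + 6)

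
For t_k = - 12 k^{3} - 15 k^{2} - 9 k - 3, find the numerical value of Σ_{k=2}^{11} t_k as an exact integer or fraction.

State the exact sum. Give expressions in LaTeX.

Σ = -60450

t_(k+1)/t_k = (4*k**3 + 17*k**2 + 25*k + 13)/(4*k**3 + 5*k**2 + 3*k + 1).
Normal form (A,B,C) = (1, 1, k**3 + 5*k**2/4 + 3*k/4 + 1/4).
Solve (1)·f(k+1) − (1)·f(k) = k**3 + 5*k**2/4 + 3*k/4 + 1/4.
deg f ≤ 4 (via 0,0,3).
A polynomial solution: f(k) = k*(3*k**3 - k**2 + 1)/12.
R(k) = B(k−1)·f(k)/C(k) = k*(3*k**3 - k**2 + 1)/(3*(4*k**3 + 5*k**2 + 3*k + 1)); s_k = R·t_k = -3*k**4 + k**3 - k.
Δs = -12*k**3 - 15*k**2 - 9*k - 3, as required.
Evaluate s at k=12 and k=2: -60492 and -42; difference -60450.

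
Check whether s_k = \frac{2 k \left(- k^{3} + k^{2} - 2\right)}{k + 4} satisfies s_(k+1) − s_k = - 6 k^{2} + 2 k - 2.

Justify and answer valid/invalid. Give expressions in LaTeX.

Invalid: residual \frac{6 \left(2 k^{3} + 13 k^{2} - 5 k + 4\right)}{k^{2} + 9 k + 20} ≠ 0.

s_(k+1) = -2*(k + 1)*((k + 1)**3 - (k + 1)**2 + 2)/(k + 5)
s_(k+1) − s_k = 2*(-3*k**4 - 20*k**3 - 13*k**2 - 4*k - 8)/(k**2 + 9*k + 20)
(s_(k+1) − s_k) − t_k = 6*(2*k**3 + 13*k**2 - 5*k + 4)/(k**2 + 9*k + 20)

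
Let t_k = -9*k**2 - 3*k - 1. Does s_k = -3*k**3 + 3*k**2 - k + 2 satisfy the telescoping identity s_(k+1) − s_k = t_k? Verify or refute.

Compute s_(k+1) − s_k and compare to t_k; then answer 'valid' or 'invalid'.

Valid: the claim telescopes to t_k.

s_(k+1) = -3*k**3 - 6*k**2 - 4*k + 1
s_(k+1) − s_k = -9*k**2 - 3*k - 1
(s_(k+1) − s_k) − t_k = 0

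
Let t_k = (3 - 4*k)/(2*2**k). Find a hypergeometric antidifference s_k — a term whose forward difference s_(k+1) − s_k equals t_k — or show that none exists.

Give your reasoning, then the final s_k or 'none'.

s_k = (4*k + 1)/2**k

r(k) = (4*k + 1)/(2*(4*k - 3)) after simplifying.
Factor: A=1/2; B=1; C=k - 3/4.
Key eq: (1/2)·f(k+1) = (1)·f(k) + (k - 3/4).
From deg A=0, deg B=0, deg C=1: d=1.
A polynomial solution: f(k) = -(4*k + 1)/2.
Then R = B(k−1)f/C = -2*(4*k + 1)/(4*k - 3), so s_k = R(k)·t_k = (4*k + 1)/2**k.
Verify: (3 - 4*k)/(2*2**k) matches t_k.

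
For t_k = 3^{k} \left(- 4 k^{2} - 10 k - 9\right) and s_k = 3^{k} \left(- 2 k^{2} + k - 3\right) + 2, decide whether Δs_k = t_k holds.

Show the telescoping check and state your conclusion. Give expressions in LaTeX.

s_(k+1) = 3**(k + 1)*(k - 2*(k + 1)**2 - 2) + 2
s_(k+1) − s_k = 3**k*(-4*k**2 - 10*k - 9)
(s_(k+1) − s_k) − t_k = 0

valid (s_(k+1) − s_k reduces to t_k)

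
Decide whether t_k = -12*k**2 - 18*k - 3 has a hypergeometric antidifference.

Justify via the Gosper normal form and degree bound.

Yes. s_k = k*(-4*k**2 - 3*k + 4).

The ratio is (4*k**2 + 14*k + 11)/(4*k**2 + 6*k + 1).
Gosper form: A/B · C(k+1)/C(k) with A=1, B=1, C=k**2 + 3*k/2 + 1/4.
Set up (1)·f(k+1) − (1)·f(k) − (k**2 + 3*k/2 + 1/4) = 0.
Degrees (0,0,2) ⇒ d ≤ 3.
Solve for f: f(k) = k*(4*k**2 + 3*k - 4)/12 (degree 3 ≤ 3).
So s_k = (B(k−1)f/C)·t_k = (k*(4*k**2 + 3*k - 4)/(3*(4*k**2 + 6*k + 1)))·t_k = k*(-4*k**2 - 3*k + 4).
Δs = -12*k**2 - 18*k - 3, as required.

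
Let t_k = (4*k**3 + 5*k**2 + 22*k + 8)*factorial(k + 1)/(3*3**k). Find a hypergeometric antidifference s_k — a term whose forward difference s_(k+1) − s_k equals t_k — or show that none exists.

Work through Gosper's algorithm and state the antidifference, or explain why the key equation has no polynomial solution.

s_k = (4*k**2 + k + 2)*factorial(k + 1)/3**k

Step 1: r(k) = (4*k**4 + 25*k**3 + 78*k**2 + 127*k + 78)/(3*(4*k**3 + 5*k**2 + 22*k + 8)).
Factor: A=k/3 + 2/3; B=1; C=k**3 + 5*k**2/4 + 11*k/2 + 2.
Set up (k/3 + 2/3)·f(k+1) − (1)·f(k) − (k**3 + 5*k**2/4 + 11*k/2 + 2) = 0.
deg f ≤ 2 (via 1,0,3).
Coefficient equations give f(k) = 3*(4*k**2 + k + 2)/4.
Get s_k = R·t_k = (4*k**2 + k + 2)*factorial(k + 1)/3**k with R(k) = B(k−1)f(k)/C(k) = 3*(4*k**2 + k + 2)/(4*k**3 + 5*k**2 + 22*k + 8).
Verify: (4*k**3 + 5*k**2 + 22*k + 8)*factorial(k + 1)/(3*3**k) matches t_k.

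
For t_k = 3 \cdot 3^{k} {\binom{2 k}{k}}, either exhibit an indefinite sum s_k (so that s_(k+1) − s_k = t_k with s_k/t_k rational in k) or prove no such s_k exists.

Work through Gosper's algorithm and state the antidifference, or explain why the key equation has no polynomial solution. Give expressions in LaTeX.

t_(k+1)/t_k = 6*(2*k + 1)/(k + 1).
A = 12*k + 6, B = k + 1, C = 1.
Key eq: (12*k + 6)·f(k+1) = (k)·f(k) + (1).
Bound: deg f ≤ -1.
Bound -1 < 0, so the key equation has no polynomial solution.

no hypergeometric antidifference exists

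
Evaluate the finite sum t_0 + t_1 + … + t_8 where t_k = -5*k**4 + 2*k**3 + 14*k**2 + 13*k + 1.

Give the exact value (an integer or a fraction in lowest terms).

Σ = -37935

t_(k+1)/t_k = (5*k**4 + 18*k**3 + 10*k**2 - 27*k - 25)/(5*k**4 - 2*k**3 - 14*k**2 - 13*k - 1).
A = 1, B = 1, C = k**4 - 2*k**3/5 - 14*k**2/5 - 13*k/5 - 1/5.
f must satisfy (1)·f(k+1) − (1)·f(k) = k**4 - 2*k**3/5 - 14*k**2/5 - 13*k/5 - 1/5.
Bound: deg f ≤ 5.
Solving with deg f ≤ 5: f(k) = k*(k**4 - 3*k**3 - 2*k**2 + 3)/5.
So s_k = (B(k−1)f/C)·t_k = (k*(k**4 - 3*k**3 - 2*k**2 + 3)/(5*k**4 - 2*k**3 - 14*k**2 - 13*k - 1))·t_k = k*(-k**4 + 3*k**3 + 2*k**2 - 3).
Check: Δs_k = -5*k**4 + 2*k**3 + 14*k**2 + 13*k + 1. ✓
Evaluate s at k=9 and k=0: -37935 and 0; difference -37935.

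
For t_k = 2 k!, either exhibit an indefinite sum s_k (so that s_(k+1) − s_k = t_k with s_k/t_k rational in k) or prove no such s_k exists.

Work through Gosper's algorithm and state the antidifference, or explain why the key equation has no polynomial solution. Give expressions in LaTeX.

not Gosper-summable; s_k does not exist

t_(k+1)/t_k = k + 1.
Take A(k)=k + 1, B(k)=1, C(k)=1.
Need (k + 1)·f(k+1) − (1)·f(k) = 1.
deg f ≤ -1 (via 1,0,0).
Negative degree bound (-1): no f exists, t_k not Gosper-summable.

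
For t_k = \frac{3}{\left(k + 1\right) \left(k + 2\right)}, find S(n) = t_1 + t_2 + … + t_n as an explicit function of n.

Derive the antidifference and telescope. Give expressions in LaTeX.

Step 1: r(k) = (k + 1)/(k + 3).
A = k + 1, B = k + 3, C = 1.
Set up (k + 1)·f(k+1) − (k + 2)·f(k) − (1) = 0.
From deg A=1, deg B=1, deg C=0: d=1.
Solving with deg f ≤ 1: f(k) = k.
R(k) = B(k−1)·f(k)/C(k) = k*(k + 2); s_k = R·t_k = 3*k/(k + 1).
s_(k+1) − s_k = 3/(k**2 + 3*k + 2) = t_k.
s_(n+1) = 3*(n + 1)/(n + 2) and s_(1) = 3/2, so S(n) = 3*n/(2*(n + 2)).

S(n) = \frac{3 n}{2 \left(n + 2\right)}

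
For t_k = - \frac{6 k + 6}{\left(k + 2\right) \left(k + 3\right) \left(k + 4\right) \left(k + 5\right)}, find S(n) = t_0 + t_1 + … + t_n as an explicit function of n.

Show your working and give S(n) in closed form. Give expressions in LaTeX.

The ratio is (k + 2)**2/((k + 1)*(k + 6)).
Gosper form: A/B · C(k+1)/C(k) with A=k + 2, B=k + 6, C=k + 1.
f must satisfy (k + 2)·f(k+1) − (k + 5)·f(k) = k + 1.
deg f ≤ 3 (via 1,1,1).
Match coefficients ⇒ f(k) = k*(k + 1)*(k + 8)/36.
Certificate R = B(k−1)f/C = k*(k + 5)*(k + 8)/36 gives s_k = -k*(k**2 + 9*k + 8)/(6*(k + 2)*(k + 3)*(k + 4)).
Δs = 6*(-k - 1)/(k**4 + 14*k**3 + 71*k**2 + 154*k + 120), as required.
Evaluate: s_(n+1) = (-n**3 - 12*n**2 - 29*n - 18)/(6*(n**3 + 12*n**2 + 47*n + 60)); subtract s_(0) = 0 ⇒ S(n) = (-n**3 - 12*n**2 - 29*n - 18)/(6*(n**3 + 12*n**2 + 47*n + 60)).

S(n) = \frac{- n^{3} - 12 n^{2} - 29 n - 18}{6 \left(n^{3} + 12 n^{2} + 47 n + 60\right)}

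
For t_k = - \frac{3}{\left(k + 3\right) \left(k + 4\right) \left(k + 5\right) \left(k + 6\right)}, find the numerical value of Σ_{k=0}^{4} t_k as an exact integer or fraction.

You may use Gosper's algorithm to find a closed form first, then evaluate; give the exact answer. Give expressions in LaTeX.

Σ = -11/720

The ratio is (k + 3)/(k + 7).
Normal form (A,B,C) = (k + 3, k + 7, 1).
Key eq: (k + 3)·f(k+1) = (k + 6)·f(k) + (1).
Degrees (1,1,0) ⇒ d ≤ 3.
A polynomial solution: f(k) = k*(k**2 + 12*k + 47)/180.
R(k) = B(k−1)·f(k)/C(k) = k*(k + 6)*(k**2 + 12*k + 47)/180; s_k = R·t_k = k*(-k**2 - 12*k - 47)/(60*(k + 3)*(k + 4)*(k + 5)).
Verify: -3/(k**4 + 18*k**3 + 119*k**2 + 342*k + 360) matches t_k.
Sum = s_(5) − s_(0); s_(5) = -11/720, s_(0) = 0 ⇒ -11/720.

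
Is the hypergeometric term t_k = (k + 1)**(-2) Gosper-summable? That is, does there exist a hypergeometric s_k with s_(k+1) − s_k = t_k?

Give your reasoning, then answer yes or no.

t_(k+1)/t_k = (k + 1)**2/(k + 2)**2.
Gosper form: A/B · C(k+1)/C(k) with A=k**2 + 2*k + 1, B=k**2 + 4*k + 4, C=1.
Key eq: (k**2 + 2*k + 1)·f(k+1) = (k**2 + 2*k + 1)·f(k) + (1).
Degrees (2,2,0) ⇒ d ≤ 0.
f = c0 ⇒ A·f(k+1) − B(k−1)·f(k) − C = -1. The system {-1 = 0} is inconsistent; no antidifference.

No — t_k has no hypergeometric antidifference.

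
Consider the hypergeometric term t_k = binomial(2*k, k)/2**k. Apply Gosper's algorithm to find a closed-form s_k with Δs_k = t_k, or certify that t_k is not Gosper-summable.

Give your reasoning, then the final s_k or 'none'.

t_(k+1)/t_k = (2*k + 1)/(k + 1).
Gosper form: A/B · C(k+1)/C(k) with A=2*k + 1, B=k + 1, C=1.
Key eq: (2*k + 1)·f(k+1) = (k)·f(k) + (1).
d = -1 from the (1,1,0) case.
deg f ≤ -1 is impossible — no certificate.

no hypergeometric antidifference exists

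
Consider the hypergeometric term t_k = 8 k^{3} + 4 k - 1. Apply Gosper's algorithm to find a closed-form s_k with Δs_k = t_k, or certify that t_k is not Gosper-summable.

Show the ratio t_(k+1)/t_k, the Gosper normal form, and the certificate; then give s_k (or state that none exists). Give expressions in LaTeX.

s_k = k \left(2 k^{3} - 4 k^{2} + 4 k - 3\right)

t_(k+1)/t_k = (4*k + 8*(k + 1)**3 + 3)/(8*k**3 + 4*k - 1).
Take A(k)=1, B(k)=1, C(k)=k**3 + k/2 - 1/8.
f must satisfy (1)·f(k+1) − (1)·f(k) = k**3 + k/2 - 1/8.
d = 4 from the (0,0,3) case.
Match coefficients ⇒ f(k) = k*(2*k**3 - 4*k**2 + 4*k - 3)/8.
Get s_k = R·t_k = k*(2*k**3 - 4*k**2 + 4*k - 3) with R(k) = B(k−1)f(k)/C(k) = k*(2*k**3 - 4*k**2 + 4*k - 3)/(8*k**3 + 4*k - 1).
Check: Δs_k = 8*k**3 + 4*k - 1. ✓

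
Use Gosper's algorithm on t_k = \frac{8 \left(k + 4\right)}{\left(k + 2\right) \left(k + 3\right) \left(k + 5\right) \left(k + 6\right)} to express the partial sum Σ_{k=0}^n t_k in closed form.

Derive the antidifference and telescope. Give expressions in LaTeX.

S(n) = \frac{2 \left(n^{2} + 9 n + 8\right)}{5 \left(n^{2} + 9 n + 18\right)}

The ratio is (k + 2)*(k + 5)**2/((k + 4)**2*(k + 7)).
A = k + 2, B = k + 7, C = k**2 + 8*k + 16.
Key eq: (k + 2)·f(k+1) = (k + 6)·f(k) + (k**2 + 8*k + 16).
From deg A=1, deg B=1, deg C=2: d=4.
Solving with deg f ≤ 4: f(k) = k*(k + 3)*(k + 4)*(k + 7)/20.
Certificate R = B(k−1)f/C = k*(k + 3)*(k + 6)*(k + 7)/(20*(k + 4)) gives s_k = 2*k*(k + 7)/(5*(k**2 + 7*k + 10)).
Δs = 8*(k + 4)/(k**4 + 16*k**3 + 91*k**2 + 216*k + 180), as required.
Evaluate: s_(n+1) = 2*(n**2 + 9*n + 8)/(5*(n**2 + 9*n + 18)); subtract s_(0) = 0 ⇒ S(n) = 2*(n**2 + 9*n + 8)/(5*(n**2 + 9*n + 18)).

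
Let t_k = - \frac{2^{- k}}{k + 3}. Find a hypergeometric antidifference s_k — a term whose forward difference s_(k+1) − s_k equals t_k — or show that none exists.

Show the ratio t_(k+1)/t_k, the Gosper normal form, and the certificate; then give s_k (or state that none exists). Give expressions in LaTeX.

no hypergeometric antidifference exists

t_(k+1)/t_k = (k + 3)/(2*(k + 4)).
Take A(k)=k/2 + 3/2, B(k)=k + 4, C(k)=1.
Key eq: (k/2 + 3/2)·f(k+1) = (k + 3)·f(k) + (1).
Bound: deg f ≤ -1.
Bound -1 < 0, so the key equation has no polynomial solution.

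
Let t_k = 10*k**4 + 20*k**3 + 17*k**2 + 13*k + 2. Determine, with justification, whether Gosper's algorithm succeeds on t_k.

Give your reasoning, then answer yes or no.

Yes. s_k = k*(2*k**4 - k**2 + 3*k - 2).

Step 1: r(k) = (10*k**4 + 60*k**3 + 137*k**2 + 147*k + 62)/(10*k**4 + 20*k**3 + 17*k**2 + 13*k + 2).
Factor: A=1; B=1; C=k**4 + 2*k**3 + 17*k**2/10 + 13*k/10 + 1/5.
Key eq: (1)·f(k+1) = (1)·f(k) + (k**4 + 2*k**3 + 17*k**2/10 + 13*k/10 + 1/5).
From deg A=0, deg B=0, deg C=4: d=5.
Solving with deg f ≤ 5: f(k) = k*(2*k**4 - k**2 + 3*k - 2)/10.
Then R = B(k−1)f/C = k*(2*k**4 - k**2 + 3*k - 2)/(10*k**4 + 20*k**3 + 17*k**2 + 13*k + 2), so s_k = R(k)·t_k = k*(2*k**4 - k**2 + 3*k - 2).
Verify: 10*k**4 + 20*k**3 + 17*k**2 + 13*k + 2 matches t_k.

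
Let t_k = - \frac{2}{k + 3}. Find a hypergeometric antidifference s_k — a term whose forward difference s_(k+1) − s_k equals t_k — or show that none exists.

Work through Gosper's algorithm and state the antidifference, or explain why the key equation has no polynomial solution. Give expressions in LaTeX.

The ratio is (k + 3)/(k + 4).
So A=k + 3 and B=k + 4, with C=1.
f must satisfy (k + 3)·f(k+1) − (k + 3)·f(k) = 1.
d = 0 from the (1,1,0) case.
f = c0 ⇒ A·f(k+1) − B(k−1)·f(k) − C = -1. The system {-1 = 0} is inconsistent; no antidifference.

none — t_k is not Gosper-summable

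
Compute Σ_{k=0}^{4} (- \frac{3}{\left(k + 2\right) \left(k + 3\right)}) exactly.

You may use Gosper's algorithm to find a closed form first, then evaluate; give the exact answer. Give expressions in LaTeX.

The ratio is (k + 2)/(k + 4).
Factor: A=k + 2; B=k + 4; C=1.
f must satisfy (k + 2)·f(k+1) − (k + 3)·f(k) = 1.
d = 1 from the (1,1,0) case.
Solve for f: f(k) = k/2 (degree 1 ≤ 1).
So s_k = (B(k−1)f/C)·t_k = (k*(k + 3)/2)·t_k = -3*k/(2*k + 4).
s_(k+1) − s_k = -3/(k**2 + 5*k + 6) = t_k.
Sum = s_(5) − s_(0); s_(5) = -15/14, s_(0) = 0 ⇒ -15/14.

Σ = -15/14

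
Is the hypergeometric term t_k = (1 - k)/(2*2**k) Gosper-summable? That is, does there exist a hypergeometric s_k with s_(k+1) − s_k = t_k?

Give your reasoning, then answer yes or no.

Step 1: r(k) = k/(2*(k - 1)).
A = 1/2, B = 1, C = k - 1.
Need (1/2)·f(k+1) − (1)·f(k) = k - 1.
Bound: deg f ≤ 1.
Solving with deg f ≤ 1: f(k) = -2*k.
Get s_k = R·t_k = k/2**k with R(k) = B(k−1)f(k)/C(k) = -2*k/(k - 1).
s_(k+1) − s_k = (1 - k)/(2*2**k) = t_k.

Yes. s_k = k/2**k.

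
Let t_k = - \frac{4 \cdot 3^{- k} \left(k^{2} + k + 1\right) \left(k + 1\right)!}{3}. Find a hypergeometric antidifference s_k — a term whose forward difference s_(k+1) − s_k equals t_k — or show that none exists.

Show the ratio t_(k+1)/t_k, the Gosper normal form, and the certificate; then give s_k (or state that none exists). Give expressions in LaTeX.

Step 1: r(k) = (k + 2)*(k + (k + 1)**2 + 2)/(3*(k**2 + k + 1)).
Take A(k)=k/3 + 2/3, B(k)=1, C(k)=k**2 + k + 1.
Key eq: (k/3 + 2/3)·f(k+1) = (1)·f(k) + (k**2 + k + 1).
Degrees (1,0,2) ⇒ d ≤ 1.
Solve for f: f(k) = 3*(k + 1) (degree 1 ≤ 1).
Certificate R = B(k−1)f/C = 3*(k + 1)/(k**2 + k + 1) gives s_k = -4*(k + 1)*factorial(k + 1)/3**k.
Δs = -4*(k**2 + k + 1)*factorial(k + 1)/(3*3**k), as required.

s_k = - 4 \cdot 3^{- k} \left(k + 1\right) \left(k + 1\right)!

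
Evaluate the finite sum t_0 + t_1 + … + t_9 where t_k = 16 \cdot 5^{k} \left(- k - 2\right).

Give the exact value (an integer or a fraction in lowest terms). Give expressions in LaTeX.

r(k) = 5*(k + 3)/(k + 2) after simplifying.
So A=5 and B=1, with C=k + 2.
Solve (5)·f(k+1) − (1)·f(k) = k + 2.
deg f ≤ 1 (via 0,0,1).
Match coefficients ⇒ f(k) = (4*k + 3)/16.
Then R = B(k−1)f/C = (4*k + 3)/(16*(k + 2)), so s_k = R(k)·t_k = 5**k*(-4*k - 3).
s_(k+1) − s_k = 16*5**k*(-k - 2) = t_k.
Sum = s_(10) − s_(0); s_(10) = -419921875, s_(0) = -3 ⇒ -419921872.

Σ = -419921872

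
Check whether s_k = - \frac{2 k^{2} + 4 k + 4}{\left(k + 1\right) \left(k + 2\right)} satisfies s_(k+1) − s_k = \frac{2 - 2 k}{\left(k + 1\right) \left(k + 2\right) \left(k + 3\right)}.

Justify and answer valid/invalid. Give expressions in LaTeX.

valid; difference matches t_k

s_(k+1) = 2*(-2*k - (k + 1)**2 - 4)/((k + 2)*(k + 3))
s_(k+1) − s_k = 2*(1 - k)/(k**3 + 6*k**2 + 11*k + 6)
(s_(k+1) − s_k) − t_k = 0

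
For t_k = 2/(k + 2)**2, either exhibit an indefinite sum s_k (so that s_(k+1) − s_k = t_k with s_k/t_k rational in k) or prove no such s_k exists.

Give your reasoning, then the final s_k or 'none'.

Compute t_(k+1)/t_k: get (k + 2)**2/(k + 3)**2.
So A=k**2 + 4*k + 4 and B=k**2 + 6*k + 9, with C=1.
f must satisfy (k**2 + 4*k + 4)·f(k+1) − (k**2 + 4*k + 4)·f(k) = 1.
d = 0 from the (2,2,0) case.
Generic f = c0 gives residual -1; -1 = 0 cannot hold, so t_k is not Gosper-summable.

no hypergeometric antidifference exists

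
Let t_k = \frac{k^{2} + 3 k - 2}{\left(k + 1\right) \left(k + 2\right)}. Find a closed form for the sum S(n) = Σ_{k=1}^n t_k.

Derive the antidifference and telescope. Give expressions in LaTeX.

Ratio r(k) = (k + 1)*(3*k + (k + 1)**2 + 1)/((k + 3)*(k**2 + 3*k - 2)).
Normal form (A,B,C) = (k + 1, k + 3, k**2 + 3*k - 2).
Solve (k + 1)·f(k+1) − (k + 2)·f(k) = k**2 + 3*k - 2.
d = 2 from the (1,1,2) case.
Solve for f: f(k) = k*(k - 3) (degree 2 ≤ 2).
R(k) = B(k−1)·f(k)/C(k) = k*(k - 3)*(k + 2)/(k**2 + 3*k - 2); s_k = R·t_k = k*(k - 3)/(k + 1).
Check: Δs_k = (k**2 + 3*k - 2)/(k**2 + 3*k + 2). ✓
Evaluate: s_(n+1) = (n**2 - n - 2)/(n + 2); subtract s_(1) = -1 ⇒ S(n) = n**2/(n + 2).

S(n) = \frac{n^{2}}{n + 2}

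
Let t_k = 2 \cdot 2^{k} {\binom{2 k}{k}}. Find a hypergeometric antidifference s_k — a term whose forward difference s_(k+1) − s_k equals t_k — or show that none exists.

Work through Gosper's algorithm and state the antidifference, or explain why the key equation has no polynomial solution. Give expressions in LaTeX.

t_(k+1)/t_k = 4*(2*k + 1)/(k + 1).
Gosper form: A/B · C(k+1)/C(k) with A=8*k + 4, B=k + 1, C=1.
Set up (8*k + 4)·f(k+1) − (k)·f(k) − (1) = 0.
Bound: deg f ≤ -1.
Negative degree bound (-1): no f exists, t_k not Gosper-summable.

none (Gosper's algorithm certifies no s_k)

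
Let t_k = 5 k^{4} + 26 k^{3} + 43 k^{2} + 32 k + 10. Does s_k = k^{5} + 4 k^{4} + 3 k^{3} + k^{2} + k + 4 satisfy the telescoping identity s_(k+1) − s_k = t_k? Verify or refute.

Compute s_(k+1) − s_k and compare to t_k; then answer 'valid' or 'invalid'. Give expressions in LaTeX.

s_(k+1) = k**5 + 9*k**4 + 29*k**3 + 44*k**2 + 33*k + 14
s_(k+1) − s_k = 5*k**4 + 26*k**3 + 43*k**2 + 32*k + 10
(s_(k+1) − s_k) − t_k = 0

valid; difference matches t_k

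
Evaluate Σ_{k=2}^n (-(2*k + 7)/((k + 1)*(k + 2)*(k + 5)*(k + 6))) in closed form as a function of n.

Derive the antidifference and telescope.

Step 1: r(k) = (k + 1)*(k + 5)*(2*k + 9)/((k + 3)*(k + 7)*(2*k + 7)).
A = k + 1, B = k + 7, C = k**3 + 21*k**2/2 + 73*k/2 + 42.
Solve (k + 1)·f(k+1) − (k + 6)·f(k) = k**3 + 21*k**2/2 + 73*k/2 + 42.
Bound: deg f ≤ 5.
A polynomial solution: f(k) = k*(k + 2)*(k + 3)*(k + 4)*(k + 6)/10.
Then R = B(k−1)f/C = k*(k + 2)*(k + 6)**2/(5*(2*k + 7)), so s_k = R(k)·t_k = k*(-k - 6)/(5*(k**2 + 6*k + 5)).
Check: Δs_k = (-2*k - 7)/(k**4 + 14*k**3 + 65*k**2 + 112*k + 60). ✓
s_(n+1) = (-n**2 - 8*n - 7)/(5*(n**2 + 8*n + 12)) and s_(2) = -16/105, so S(n) = (-n**2 - 8*n + 9)/(21*(n**2 + 8*n + 12)).

S(n) = (-n**2 - 8*n + 9)/(21*(n**2 + 8*n + 12))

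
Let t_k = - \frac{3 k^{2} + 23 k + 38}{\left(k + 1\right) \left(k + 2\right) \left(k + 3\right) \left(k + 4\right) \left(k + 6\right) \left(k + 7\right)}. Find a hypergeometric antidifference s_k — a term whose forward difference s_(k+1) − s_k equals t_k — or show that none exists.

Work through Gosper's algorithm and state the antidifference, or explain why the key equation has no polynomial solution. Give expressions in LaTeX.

Compute t_(k+1)/t_k: get (k + 1)*(k + 6)*(23*k + 3*(k + 1)**2 + 61)/((k + 5)*(k + 8)*(3*k**2 + 23*k + 38)).
Factor: A=k + 1; B=k + 8; C=k**3 + 38*k**2/3 + 51*k + 190/3.
Solve (k + 1)·f(k+1) − (k + 7)·f(k) = k**3 + 38*k**2/3 + 51*k + 190/3.
From deg A=1, deg B=1, deg C=3: d=6.
Coefficient equations give f(k) = k*(k + 2)*(k + 4)*(k + 5)*(k**2 + 10*k + 27)/54.
Then R = B(k−1)f/C = k*(k + 2)*(k + 4)*(k + 7)*(k**2 + 10*k + 27)/(18*(3*k**2 + 23*k + 38)), so s_k = R(k)·t_k = k*(-k**2 - 10*k - 27)/(18*(k**3 + 10*k**2 + 27*k + 18)).
Verify: (-3*k**2 - 23*k - 38)/(k**6 + 23*k**5 + 207*k**4 + 925*k**3 + 2144*k**2 + 2412*k + 1008) matches t_k.

s_k = \frac{k \left(- k^{2} - 10 k - 27\right)}{18 \left(k^{3} + 10 k^{2} + 27 k + 18\right)}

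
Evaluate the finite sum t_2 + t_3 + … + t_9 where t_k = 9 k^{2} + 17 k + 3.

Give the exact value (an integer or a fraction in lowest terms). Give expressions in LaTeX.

Ratio r(k) = (9*k**2 + 35*k + 29)/(9*k**2 + 17*k + 3).
Take A(k)=1, B(k)=1, C(k)=k**2 + 17*k/9 + 1/3.
f must satisfy (1)·f(k+1) − (1)·f(k) = k**2 + 17*k/9 + 1/3.
Bound: deg f ≤ 3.
Solving with deg f ≤ 3: f(k) = k*(k + 2)*(3*k - 2)/9.
So s_k = (B(k−1)f/C)·t_k = (k*(k + 2)*(3*k - 2)/(9*k**2 + 17*k + 3))·t_k = k*(3*k**2 + 4*k - 4).
s_(k+1) − s_k = 9*k**2 + 17*k + 3 = t_k.
Evaluate s at k=10 and k=2: 3360 and 32; difference 3328.

Σ = 3328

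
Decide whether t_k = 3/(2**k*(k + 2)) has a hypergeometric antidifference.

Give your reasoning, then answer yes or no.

No; the degree bound rules out any f.

t_(k+1)/t_k = (k + 2)/(2*(k + 3)).
Normal form (A,B,C) = (k/2 + 1, k + 3, 1).
f must satisfy (k/2 + 1)·f(k+1) − (k + 2)·f(k) = 1.
d = -1 from the (1,1,0) case.
Negative degree bound (-1): no f exists, t_k not Gosper-summable.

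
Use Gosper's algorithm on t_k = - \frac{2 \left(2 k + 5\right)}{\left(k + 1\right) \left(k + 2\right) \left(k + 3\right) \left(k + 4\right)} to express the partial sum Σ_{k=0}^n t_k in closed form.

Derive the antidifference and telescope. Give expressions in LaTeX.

S(n) = \frac{2 \left(- n^{2} - 6 n - 5\right)}{3 \left(n^{2} + 6 n + 8\right)}

Compute t_(k+1)/t_k: get (k + 1)*(2*k + 7)/((k + 5)*(2*k + 5)).
Factor: A=k + 1; B=k + 5; C=k + 5/2.
Key eq: (k + 1)·f(k+1) = (k + 4)·f(k) + (k + 5/2).
Degrees (1,1,1) ⇒ d ≤ 3.
Match coefficients ⇒ f(k) = k*(k + 2)*(k + 4)/6.
So s_k = (B(k−1)f/C)·t_k = (k*(k + 2)*(k + 4)**2/(3*(2*k + 5)))·t_k = 2*k*(-k - 4)/(3*(k**2 + 4*k + 3)).
Δs = 2*(-2*k - 5)/(k**4 + 10*k**3 + 35*k**2 + 50*k + 24), as required.
Σ_(k=0)^n t_k = s_(n+1) − s_(0) = (2*(-n**2 - 6*n - 5)/(3*(n**2 + 6*n + 8))) − (0), i.e. 2*(-n**2 - 6*n - 5)/(3*(n**2 + 6*n + 8)).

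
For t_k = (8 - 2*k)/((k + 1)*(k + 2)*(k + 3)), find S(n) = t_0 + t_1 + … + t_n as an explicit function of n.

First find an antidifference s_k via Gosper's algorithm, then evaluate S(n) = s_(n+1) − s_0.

Step 1: r(k) = (k - 3)*(k + 1)/((k - 4)*(k + 4)).
So A=k + 1 and B=k + 4, with C=k - 4.
Need (k + 1)·f(k+1) − (k + 3)·f(k) = k - 4.
deg f ≤ 2 (via 1,1,1).
Match coefficients ⇒ f(k) = -k*(3*k + 13)/4.
Then R = B(k−1)f/C = -k*(k + 3)*(3*k + 13)/(4*(k - 4)), so s_k = R(k)·t_k = k*(3*k + 13)/(2*(k + 1)*(k + 2)).
s_(k+1) − s_k = 2*(4 - k)/(k**3 + 6*k**2 + 11*k + 6) = t_k.
Evaluate: s_(n+1) = (3*n**2 + 19*n + 16)/(2*(n**2 + 5*n + 6)); subtract s_(0) = 0 ⇒ S(n) = (3*n**2 + 19*n + 16)/(2*(n**2 + 5*n + 6)).

S(n) = (3*n**2 + 19*n + 16)/(2*(n**2 + 5*n + 6))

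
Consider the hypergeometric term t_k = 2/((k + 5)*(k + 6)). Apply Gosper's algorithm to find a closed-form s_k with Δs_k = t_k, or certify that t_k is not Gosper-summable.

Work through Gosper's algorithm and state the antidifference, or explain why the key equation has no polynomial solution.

Step 1: r(k) = (k + 5)/(k + 7).
Take A(k)=k + 5, B(k)=k + 7, C(k)=1.
Solve (k + 5)·f(k+1) − (k + 6)·f(k) = 1.
Bound: deg f ≤ 1.
Match coefficients ⇒ f(k) = k/5.
So s_k = (B(k−1)f/C)·t_k = (k*(k + 6)/5)·t_k = 2*k/(5*(k + 5)).
s_(k+1) − s_k = 2/(k**2 + 11*k + 30) = t_k.

s_k = 2*k/(5*(k + 5))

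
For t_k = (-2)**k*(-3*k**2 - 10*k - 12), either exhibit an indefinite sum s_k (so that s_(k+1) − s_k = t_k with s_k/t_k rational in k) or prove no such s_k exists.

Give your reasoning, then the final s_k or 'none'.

s_k = (-2)**k*(k**2 + 2*k + 2)

Step 1: r(k) = 2*(-3*k**2 - 16*k - 25)/(3*k**2 + 10*k + 12).
Factor: A=-2; B=1; C=k**2 + 10*k/3 + 4.
Key eq: (-2)·f(k+1) = (1)·f(k) + (k**2 + 10*k/3 + 4).
Bound: deg f ≤ 2.
Match coefficients ⇒ f(k) = -(k**2 + 2*k + 2)/3.
Certificate R = B(k−1)f/C = -(k**2 + 2*k + 2)/(3*k**2 + 10*k + 12) gives s_k = (-2)**k*(k**2 + 2*k + 2).
Δs = (-2)**k*(-3*k**2 - 10*k - 12), as required.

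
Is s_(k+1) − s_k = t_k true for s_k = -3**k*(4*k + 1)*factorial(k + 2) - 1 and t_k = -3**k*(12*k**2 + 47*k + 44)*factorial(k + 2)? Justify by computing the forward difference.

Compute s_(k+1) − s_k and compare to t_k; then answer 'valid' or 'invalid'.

valid; difference matches t_k

s_(k+1) = -3**(k + 1)*(4*k + 5)*factorial(k + 3) - 1
s_(k+1) − s_k = -3**k*(12*k**2 + 47*k + 44)*factorial(k + 2)
(s_(k+1) − s_k) − t_k = 0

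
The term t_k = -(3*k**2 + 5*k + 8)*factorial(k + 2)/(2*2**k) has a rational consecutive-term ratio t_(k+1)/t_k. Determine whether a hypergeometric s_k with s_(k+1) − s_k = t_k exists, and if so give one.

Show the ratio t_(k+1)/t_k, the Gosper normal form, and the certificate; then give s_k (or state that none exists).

The ratio is (k + 3)*(5*k + 3*(k + 1)**2 + 13)/(2*(3*k**2 + 5*k + 8)).
So A=k/2 + 3/2 and B=1, with C=k**2 + 5*k/3 + 8/3.
Key eq: (k/2 + 3/2)·f(k+1) = (1)·f(k) + (k**2 + 5*k/3 + 8/3).
d = 1 from the (1,0,2) case.
Solving with deg f ≤ 1: f(k) = 2*(3*k - 1)/3.
Then R = B(k−1)f/C = 2*(3*k - 1)/(3*k**2 + 5*k + 8), so s_k = R(k)·t_k = -(3*k - 1)*factorial(k + 2)/2**k.
Δs = -(3*k**2 + 5*k + 8)*factorial(k + 2)/(2*2**k), as required.

s_k = -(3*k - 1)*factorial(k + 2)/2**k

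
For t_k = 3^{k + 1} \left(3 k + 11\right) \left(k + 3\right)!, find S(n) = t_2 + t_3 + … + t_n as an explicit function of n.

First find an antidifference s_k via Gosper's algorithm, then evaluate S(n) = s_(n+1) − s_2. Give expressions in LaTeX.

r(k) = 3*(k + 4)*(3*k + 14)/(3*k + 11) after simplifying.
Gosper form: A/B · C(k+1)/C(k) with A=3*k + 12, B=1, C=k + 11/3.
Need (3*k + 12)·f(k+1) − (1)·f(k) = k + 11/3.
d = 0 from the (1,0,1) case.
Solve for f: f(k) = 1/3 (degree 0 ≤ 0).
Certificate R = B(k−1)f/C = 1/(3*k + 11) gives s_k = 3**(k + 1)*factorial(k + 3).
Check: Δs_k = 3**(k + 1)*(3*k + 11)*factorial(k + 3). ✓
Σ_(k=2)^n t_k = s_(n+1) − s_(2) = (3**(n + 2)*factorial(n + 4)) − (3240), i.e. 9*3**n*factorial(n + 4) - 3240.

S(n) = 9 \cdot 3^{n} \left(n + 4\right)! - 3240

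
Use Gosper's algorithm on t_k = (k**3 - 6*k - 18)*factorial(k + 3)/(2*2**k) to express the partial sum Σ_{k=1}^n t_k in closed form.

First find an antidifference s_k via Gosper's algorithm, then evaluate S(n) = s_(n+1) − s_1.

S(n) = 72 + n**2*factorial(n + 4)/(2*2**n) - n*factorial(n + 4)/2**n - 3*factorial(n + 4)/2**n

t_(k+1)/t_k = (k + 4)*(6*k - (k + 1)**3 + 24)/(2*(-k**3 + 6*k + 18)).
Factor: A=k/2 + 2; B=1; C=k**3 - 6*k - 18.
Set up (k/2 + 2)·f(k+1) − (1)·f(k) − (k**3 - 6*k - 18) = 0.
Degrees (1,0,3) ⇒ d ≤ 2.
A polynomial solution: f(k) = 2*(k**2 - 4*k - 3).
Certificate R = B(k−1)f/C = 2*(k**2 - 4*k - 3)/(k**3 - 6*k - 18) gives s_k = (k**2 - 4*k - 3)*factorial(k + 3)/2**k.
Check: Δs_k = (k**3 - 6*k - 18)*factorial(k + 3)/(2*2**k). ✓
s_(n+1) = 2**(-n - 1)*(n**2 - 2*n - 6)*factorial(n + 4) and s_(1) = -72, so S(n) = 72 + n**2*factorial(n + 4)/(2*2**n) - n*factorial(n + 4)/2**n - 3*factorial(n + 4)/2**n.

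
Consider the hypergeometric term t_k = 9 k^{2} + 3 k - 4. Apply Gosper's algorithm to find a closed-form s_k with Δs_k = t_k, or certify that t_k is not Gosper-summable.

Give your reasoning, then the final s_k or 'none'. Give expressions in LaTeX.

t_(k+1)/t_k = (9*k**2 + 21*k + 8)/(9*k**2 + 3*k - 4).
So A=1 and B=1, with C=k**2 + k/3 - 4/9.
Need (1)·f(k+1) − (1)·f(k) = k**2 + k/3 - 4/9.
d = 3 from the (0,0,2) case.
A polynomial solution: f(k) = k*(3*k**2 - 3*k - 4)/9.
Then R = B(k−1)f/C = k*(3*k**2 - 3*k - 4)/(9*k**2 + 3*k - 4), so s_k = R(k)·t_k = k*(3*k**2 - 3*k - 4).
Verify: 9*k**2 + 3*k - 4 matches t_k.

s_k = k \left(3 k^{2} - 3 k - 4\right)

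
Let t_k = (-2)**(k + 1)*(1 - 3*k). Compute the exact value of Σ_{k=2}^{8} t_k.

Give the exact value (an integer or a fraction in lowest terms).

Step 1: r(k) = 2*(-3*k - 2)/(3*k - 1).
Factor: A=-2; B=1; C=k - 1/3.
Set up (-2)·f(k+1) − (1)·f(k) − (k - 1/3) = 0.
Bound: deg f ≤ 1.
Solving with deg f ≤ 1: f(k) = -(k - 1)/3.
R(k) = B(k−1)·f(k)/C(k) = -(k - 1)/(3*k - 1); s_k = R·t_k = (-2)**(k + 1)*(k - 1).
Check: Δs_k = (-2)**(k + 1)*(1 - 3*k). ✓
Σ_(k=2)^(8) t_k = s_(9) − s_(2) = 8192 − (-8) = 8200.

Σ = 8200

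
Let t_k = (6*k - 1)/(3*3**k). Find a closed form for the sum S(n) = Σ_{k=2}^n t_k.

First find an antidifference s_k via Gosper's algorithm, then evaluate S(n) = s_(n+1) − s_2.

r(k) = (6*k + 5)/(3*(6*k - 1)) after simplifying.
Gosper form: A/B · C(k+1)/C(k) with A=1/3, B=1, C=k - 1/6.
Key eq: (1/3)·f(k+1) = (1)·f(k) + (k - 1/6).
Bound: deg f ≤ 1.
A polynomial solution: f(k) = -(3*k + 1)/2.
Certificate R = B(k−1)f/C = -3*(3*k + 1)/(6*k - 1) gives s_k = (-3*k - 1)/3**k.
s_(k+1) − s_k = (6*k - 1)/(3*3**k) = t_k.
s_(n+1) = 3**(-n - 1)*(-3*n - 4) and s_(2) = -7/9, so S(n) = 3**(-n - 2)*(7*3**n - 9*n - 12).

S(n) = 3**(-n - 2)*(7*3**n - 9*n - 12)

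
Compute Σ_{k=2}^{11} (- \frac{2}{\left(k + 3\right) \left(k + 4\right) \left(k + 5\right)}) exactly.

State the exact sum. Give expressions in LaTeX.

Σ = -7/240

t_(k+1)/t_k = (k + 3)/(k + 6).
Take A(k)=k + 3, B(k)=k + 6, C(k)=1.
Key eq: (k + 3)·f(k+1) = (k + 5)·f(k) + (1).
deg f ≤ 2 (via 1,1,0).
A polynomial solution: f(k) = k*(k + 7)/24.
Get s_k = R·t_k = k*(-k - 7)/(12*(k + 3)*(k + 4)) with R(k) = B(k−1)f(k)/C(k) = k*(k + 5)*(k + 7)/24.
Δs = -2/(k**3 + 12*k**2 + 47*k + 60), as required.
Evaluate s at k=12 and k=2: -19/240 and -1/20; difference -7/240.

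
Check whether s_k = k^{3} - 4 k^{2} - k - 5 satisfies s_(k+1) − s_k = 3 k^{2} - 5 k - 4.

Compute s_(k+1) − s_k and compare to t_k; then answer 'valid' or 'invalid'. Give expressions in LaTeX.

s_(k+1) = k**3 - k**2 - 6*k - 9
s_(k+1) − s_k = 3*k**2 - 5*k - 4
(s_(k+1) − s_k) − t_k = 0

valid (s_(k+1) − s_k reduces to t_k)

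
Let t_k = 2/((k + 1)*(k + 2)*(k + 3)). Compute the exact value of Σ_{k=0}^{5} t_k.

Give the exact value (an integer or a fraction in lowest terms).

Compute t_(k+1)/t_k: get (k + 1)/(k + 4).
A = k + 1, B = k + 4, C = 1.
Key eq: (k + 1)·f(k+1) = (k + 3)·f(k) + (1).
From deg A=1, deg B=1, deg C=0: d=2.
Solving with deg f ≤ 2: f(k) = k*(k + 3)/4.
Certificate R = B(k−1)f/C = k*(k + 3)**2/4 gives s_k = k*(k + 3)/(2*(k + 1)*(k + 2)).
Δs = 2/(k**3 + 6*k**2 + 11*k + 6), as required.
Telescoping: Σ = s_(6) − s_(0) = 27/56 − (0) = 27/56.

Σ = 27/56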